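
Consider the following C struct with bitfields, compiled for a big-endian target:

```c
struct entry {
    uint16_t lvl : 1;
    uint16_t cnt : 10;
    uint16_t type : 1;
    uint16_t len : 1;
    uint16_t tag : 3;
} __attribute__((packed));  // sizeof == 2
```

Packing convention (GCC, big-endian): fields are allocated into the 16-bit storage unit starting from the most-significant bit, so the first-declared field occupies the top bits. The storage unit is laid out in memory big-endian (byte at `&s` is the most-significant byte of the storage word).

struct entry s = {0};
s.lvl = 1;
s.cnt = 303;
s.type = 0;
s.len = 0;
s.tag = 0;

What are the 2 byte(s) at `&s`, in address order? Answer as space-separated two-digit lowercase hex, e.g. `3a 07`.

[15+:1] lvl=1 & 0x1 = 0x1; word=0x8000
[5+:10] cnt=303 & 0x3ff = 0x12f; word=0xa5e0
[4+:1] type=0 & 0x1 = 0x0; word=0xa5e0
[3+:1] len=0 & 0x1 = 0x0; word=0xa5e0
[0+:3] tag=0 & 0x7 = 0x0; word=0xa5e0
word = 0xa5e0 → big-endian bytes:
  [0]=0xa5  [1]=0xe0

a5 e0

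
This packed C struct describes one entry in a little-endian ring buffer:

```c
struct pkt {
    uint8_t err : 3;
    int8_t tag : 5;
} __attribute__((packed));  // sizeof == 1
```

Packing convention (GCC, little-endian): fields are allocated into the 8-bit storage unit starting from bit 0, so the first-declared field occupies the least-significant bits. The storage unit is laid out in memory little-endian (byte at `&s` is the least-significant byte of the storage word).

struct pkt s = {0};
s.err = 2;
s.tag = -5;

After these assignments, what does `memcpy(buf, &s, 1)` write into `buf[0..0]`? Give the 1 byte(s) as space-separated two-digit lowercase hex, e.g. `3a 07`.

da

err:3 = 2 → 0x2 << 0 → word 0x02
tag:5 = -5 → 0x1b << 3 → word 0xda
word = 0xda → little-endian bytes:
  [0]=0xda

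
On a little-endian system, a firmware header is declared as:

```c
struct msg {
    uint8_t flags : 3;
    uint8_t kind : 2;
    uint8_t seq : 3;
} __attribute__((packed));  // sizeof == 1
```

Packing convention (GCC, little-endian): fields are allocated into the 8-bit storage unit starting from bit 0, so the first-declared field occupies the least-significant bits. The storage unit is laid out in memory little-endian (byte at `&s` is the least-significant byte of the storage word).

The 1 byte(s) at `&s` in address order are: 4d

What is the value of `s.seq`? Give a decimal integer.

2

[0]=0x4d (little-endian) → word 0x4d
flags [0+:3] = (word>>0) & 0x7 = 5
kind [3+:2] = (word>>3) & 0x3 = 1
seq [5+:3] = (word>>5) & 0x7 = 2  ←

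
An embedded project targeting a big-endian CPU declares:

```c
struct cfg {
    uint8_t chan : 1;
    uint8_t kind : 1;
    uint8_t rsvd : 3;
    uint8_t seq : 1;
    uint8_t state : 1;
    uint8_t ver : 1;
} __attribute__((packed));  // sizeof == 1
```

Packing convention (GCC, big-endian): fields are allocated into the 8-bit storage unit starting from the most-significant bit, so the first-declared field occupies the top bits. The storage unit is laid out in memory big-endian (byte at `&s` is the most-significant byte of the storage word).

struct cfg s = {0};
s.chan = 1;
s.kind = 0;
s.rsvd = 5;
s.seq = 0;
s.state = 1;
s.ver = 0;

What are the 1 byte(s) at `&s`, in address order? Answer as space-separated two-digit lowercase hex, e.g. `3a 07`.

aa

[7+:1] chan=1 & 0x1 = 0x1; word=0x80
[6+:1] kind=0 & 0x1 = 0x0; word=0x80
[3+:3] rsvd=5 & 0x7 = 0x5; word=0xa8
[2+:1] seq=0 & 0x1 = 0x0; word=0xa8
[1+:1] state=1 & 0x1 = 0x1; word=0xaa
[0+:1] ver=0 & 0x1 = 0x0; word=0xaa
word = 0xaa → big-endian bytes:
  [0]=0xaa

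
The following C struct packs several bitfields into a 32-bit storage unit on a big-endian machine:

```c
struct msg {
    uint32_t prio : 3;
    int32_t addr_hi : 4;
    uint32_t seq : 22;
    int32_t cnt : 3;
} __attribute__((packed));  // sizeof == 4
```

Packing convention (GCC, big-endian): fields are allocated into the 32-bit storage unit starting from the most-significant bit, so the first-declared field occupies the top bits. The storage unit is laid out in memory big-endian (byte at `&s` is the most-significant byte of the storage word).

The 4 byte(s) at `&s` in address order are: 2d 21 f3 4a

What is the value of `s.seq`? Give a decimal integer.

[0]=0x2d [1]=0x21 [2]=0xf3 [3]=0x4a (big-endian) → word 0x2d21f34a
prio [29+:3] = (word>>29) & 0x7 = 1
addr_hi [25+:4] = (word>>25) & 0xf = 6
seq [3+:22] = (word>>3) & 0x3fffff = 2375273  ←
cnt [0+:3] = (word>>0) & 0x7 = 2

2375273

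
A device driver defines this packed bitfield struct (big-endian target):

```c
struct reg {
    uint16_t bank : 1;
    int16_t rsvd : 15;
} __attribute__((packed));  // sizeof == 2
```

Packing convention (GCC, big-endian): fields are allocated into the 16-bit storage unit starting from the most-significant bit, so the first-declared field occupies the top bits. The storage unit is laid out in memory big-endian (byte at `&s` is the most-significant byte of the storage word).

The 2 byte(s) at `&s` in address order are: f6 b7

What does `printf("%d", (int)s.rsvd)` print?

-2377

[0]=0xf6 [1]=0xb7 (big-endian) → word 0xf6b7
bank:1 @ bit 15 → (0xf6b7>>15)&0x1 = 0x1
rsvd:15 @ bit 0 → (0xf6b7>>0)&0x7fff = 0x76b7  ←
rsvd signed 15b, MSB=1: 30391 - 32768 = -2377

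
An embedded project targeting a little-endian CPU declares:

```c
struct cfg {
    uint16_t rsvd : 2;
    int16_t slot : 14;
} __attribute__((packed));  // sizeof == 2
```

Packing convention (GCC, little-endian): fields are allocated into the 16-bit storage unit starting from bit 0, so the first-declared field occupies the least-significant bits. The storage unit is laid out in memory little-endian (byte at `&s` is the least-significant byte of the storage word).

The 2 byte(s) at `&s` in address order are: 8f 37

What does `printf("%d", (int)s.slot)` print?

[0]=0x8f [1]=0x37 (little-endian) → word 0x378f
rsvd [0+:2] = (word>>0) & 0x3 = 3
slot [2+:14] = (word>>2) & 0x3fff = 3555  ←
slot signed 14b, MSB=0: value = 3555

3555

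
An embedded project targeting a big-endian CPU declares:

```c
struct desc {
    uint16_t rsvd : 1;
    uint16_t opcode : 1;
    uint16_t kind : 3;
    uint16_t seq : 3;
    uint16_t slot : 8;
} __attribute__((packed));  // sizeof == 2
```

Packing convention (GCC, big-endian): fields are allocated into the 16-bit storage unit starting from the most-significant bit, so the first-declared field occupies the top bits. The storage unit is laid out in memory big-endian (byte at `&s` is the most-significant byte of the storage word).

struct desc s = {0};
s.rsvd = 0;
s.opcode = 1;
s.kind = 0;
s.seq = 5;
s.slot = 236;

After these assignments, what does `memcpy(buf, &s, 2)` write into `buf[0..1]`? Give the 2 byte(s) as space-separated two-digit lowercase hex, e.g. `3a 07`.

45 ec

rsvd:1 = 0 → 0x0 << 15 → word 0x0000
opcode:1 = 1 → 0x1 << 14 → word 0x4000
kind:3 = 0 → 0x0 << 11 → word 0x4000
seq:3 = 5 → 0x5 << 8 → word 0x4500
slot:8 = 236 → 0xec << 0 → word 0x45ec
word = 0x45ec → big-endian bytes:
  [0]=0x45  [1]=0xec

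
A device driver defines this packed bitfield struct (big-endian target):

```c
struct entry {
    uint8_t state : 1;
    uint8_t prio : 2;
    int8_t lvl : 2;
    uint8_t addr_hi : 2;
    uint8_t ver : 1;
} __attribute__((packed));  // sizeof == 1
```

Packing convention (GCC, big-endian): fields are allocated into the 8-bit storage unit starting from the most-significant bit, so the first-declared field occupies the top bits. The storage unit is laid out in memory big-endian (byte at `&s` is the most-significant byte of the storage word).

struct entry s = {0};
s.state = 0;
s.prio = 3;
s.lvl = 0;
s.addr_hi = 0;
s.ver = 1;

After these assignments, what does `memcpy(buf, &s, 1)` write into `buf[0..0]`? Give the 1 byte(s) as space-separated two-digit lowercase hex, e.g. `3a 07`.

61

[7+:1] state=0 & 0x1 = 0x0; word=0x00
[5+:2] prio=3 & 0x3 = 0x3; word=0x60
[3+:2] lvl=0 & 0x3 = 0x0; word=0x60
[1+:2] addr_hi=0 & 0x3 = 0x0; word=0x60
[0+:1] ver=1 & 0x1 = 0x1; word=0x61
word = 0x61 → big-endian bytes:
  [0]=0x61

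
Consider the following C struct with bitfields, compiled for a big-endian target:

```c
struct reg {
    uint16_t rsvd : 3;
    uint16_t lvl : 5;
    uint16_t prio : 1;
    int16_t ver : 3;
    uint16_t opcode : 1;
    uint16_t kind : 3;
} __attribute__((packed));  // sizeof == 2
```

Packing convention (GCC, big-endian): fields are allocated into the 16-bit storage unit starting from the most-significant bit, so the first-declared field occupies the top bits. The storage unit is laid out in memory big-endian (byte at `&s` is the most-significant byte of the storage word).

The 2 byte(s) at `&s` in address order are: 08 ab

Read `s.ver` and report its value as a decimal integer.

2

[0]=0x08 [1]=0xab (big-endian) → word 0x08ab
rsvd [13+:3] = (word>>13) & 0x7 = 0
lvl [8+:5] = (word>>8) & 0x1f = 8
prio [7+:1] = (word>>7) & 0x1 = 1
ver [4+:3] = (word>>4) & 0x7 = 2  ←
opcode [3+:1] = (word>>3) & 0x1 = 1
kind [0+:3] = (word>>0) & 0x7 = 3
ver signed 3b, MSB=0: value = 2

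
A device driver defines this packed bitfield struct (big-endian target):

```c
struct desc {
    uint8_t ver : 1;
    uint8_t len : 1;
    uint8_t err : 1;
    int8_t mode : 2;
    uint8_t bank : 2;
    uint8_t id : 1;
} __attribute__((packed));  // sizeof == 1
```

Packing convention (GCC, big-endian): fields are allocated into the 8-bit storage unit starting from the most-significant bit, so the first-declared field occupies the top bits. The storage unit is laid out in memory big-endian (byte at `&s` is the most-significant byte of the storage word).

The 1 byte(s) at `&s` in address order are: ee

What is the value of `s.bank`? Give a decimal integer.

3

[0]=0xee (big-endian) → word 0xee
ver:1 @ bit 7 → (0xee>>7)&0x1 = 0x1
len:1 @ bit 6 → (0xee>>6)&0x1 = 0x1
err:1 @ bit 5 → (0xee>>5)&0x1 = 0x1
mode:2 @ bit 3 → (0xee>>3)&0x3 = 0x1
bank:2 @ bit 1 → (0xee>>1)&0x3 = 0x3  ←
id:1 @ bit 0 → (0xee>>0)&0x1 = 0x0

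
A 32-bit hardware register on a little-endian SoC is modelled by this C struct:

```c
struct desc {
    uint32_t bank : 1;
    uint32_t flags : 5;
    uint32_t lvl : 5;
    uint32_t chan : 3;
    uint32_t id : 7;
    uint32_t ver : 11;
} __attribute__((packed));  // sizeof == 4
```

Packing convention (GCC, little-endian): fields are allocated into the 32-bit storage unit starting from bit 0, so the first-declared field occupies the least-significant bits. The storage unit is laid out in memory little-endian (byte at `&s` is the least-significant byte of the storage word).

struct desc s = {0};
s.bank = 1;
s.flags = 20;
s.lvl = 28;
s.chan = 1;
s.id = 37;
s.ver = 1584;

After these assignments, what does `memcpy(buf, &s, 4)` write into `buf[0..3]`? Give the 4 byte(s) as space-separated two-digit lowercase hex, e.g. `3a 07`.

29 4f 09 c6

[0+:1] bank=1 & 0x1 = 0x1; word=0x00000001
[1+:5] flags=20 & 0x1f = 0x14; word=0x00000029
[6+:5] lvl=28 & 0x1f = 0x1c; word=0x00000729
[11+:3] chan=1 & 0x7 = 0x1; word=0x00000f29
[14+:7] id=37 & 0x7f = 0x25; word=0x00094f29
[21+:11] ver=1584 & 0x7ff = 0x630; word=0xc6094f29
word = 0xc6094f29 → little-endian bytes:
  [0]=0x29  [1]=0x4f  [2]=0x09  [3]=0xc6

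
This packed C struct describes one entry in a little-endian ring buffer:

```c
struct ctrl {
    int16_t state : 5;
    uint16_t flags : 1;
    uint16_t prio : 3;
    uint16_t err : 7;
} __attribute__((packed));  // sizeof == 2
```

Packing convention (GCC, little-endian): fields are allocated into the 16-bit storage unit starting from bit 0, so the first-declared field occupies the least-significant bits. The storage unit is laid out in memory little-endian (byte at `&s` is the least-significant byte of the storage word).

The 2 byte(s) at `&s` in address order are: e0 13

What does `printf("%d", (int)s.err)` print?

9

[0]=0xe0 [1]=0x13 (little-endian) → word 0x13e0
state:5 @ bit 0 → (0x13e0>>0)&0x1f = 0x0
flags:1 @ bit 5 → (0x13e0>>5)&0x1 = 0x1
prio:3 @ bit 6 → (0x13e0>>6)&0x7 = 0x7
err:7 @ bit 9 → (0x13e0>>9)&0x7f = 0x9  ←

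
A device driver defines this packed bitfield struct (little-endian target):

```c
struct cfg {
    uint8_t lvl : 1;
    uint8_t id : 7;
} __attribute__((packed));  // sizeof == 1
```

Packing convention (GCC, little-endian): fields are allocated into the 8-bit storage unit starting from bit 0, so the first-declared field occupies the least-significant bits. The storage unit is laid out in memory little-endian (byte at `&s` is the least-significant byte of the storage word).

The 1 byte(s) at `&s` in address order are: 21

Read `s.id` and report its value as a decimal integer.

[0]=0x21 (little-endian) → word 0x21
lvl [0+:1] = (word>>0) & 0x1 = 1
id [1+:7] = (word>>1) & 0x7f = 16  ←

16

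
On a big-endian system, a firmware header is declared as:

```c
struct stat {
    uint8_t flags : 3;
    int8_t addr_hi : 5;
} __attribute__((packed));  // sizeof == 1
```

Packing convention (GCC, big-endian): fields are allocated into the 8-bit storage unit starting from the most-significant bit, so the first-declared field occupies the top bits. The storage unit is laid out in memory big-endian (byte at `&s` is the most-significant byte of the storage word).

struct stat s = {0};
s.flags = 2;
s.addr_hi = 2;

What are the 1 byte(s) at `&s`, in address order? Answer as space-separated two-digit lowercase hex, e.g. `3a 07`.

42

flags:3 = 2 → 0x2 << 5 → word 0x40
addr_hi:5 = 2 → 0x2 << 0 → word 0x42
word = 0x42 → big-endian bytes:
  [0]=0x42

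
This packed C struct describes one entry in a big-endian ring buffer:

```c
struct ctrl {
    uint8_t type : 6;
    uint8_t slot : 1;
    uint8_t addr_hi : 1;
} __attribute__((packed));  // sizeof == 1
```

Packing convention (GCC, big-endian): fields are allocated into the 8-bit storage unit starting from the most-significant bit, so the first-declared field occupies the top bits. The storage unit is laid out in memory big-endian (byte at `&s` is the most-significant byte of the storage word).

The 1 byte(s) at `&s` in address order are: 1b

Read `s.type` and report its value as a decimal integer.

[0]=0x1b (big-endian) → word 0x1b
type [2+:6] = (word>>2) & 0x3f = 6  ←
slot [1+:1] = (word>>1) & 0x1 = 1
addr_hi [0+:1] = (word>>0) & 0x1 = 1

6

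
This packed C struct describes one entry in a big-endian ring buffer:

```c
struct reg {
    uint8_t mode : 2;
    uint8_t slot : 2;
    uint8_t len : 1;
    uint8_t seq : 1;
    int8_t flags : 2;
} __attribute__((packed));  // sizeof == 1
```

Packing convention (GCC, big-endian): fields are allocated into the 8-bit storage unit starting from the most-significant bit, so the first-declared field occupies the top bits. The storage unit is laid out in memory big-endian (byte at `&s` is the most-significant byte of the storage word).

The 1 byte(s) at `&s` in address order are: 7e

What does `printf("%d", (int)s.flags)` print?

[0]=0x7e (big-endian) → word 0x7e
mode:2 @ bit 6 → (0x7e>>6)&0x3 = 0x1
slot:2 @ bit 4 → (0x7e>>4)&0x3 = 0x3
len:1 @ bit 3 → (0x7e>>3)&0x1 = 0x1
seq:1 @ bit 2 → (0x7e>>2)&0x1 = 0x1
flags:2 @ bit 0 → (0x7e>>0)&0x3 = 0x2  ←
flags signed 2b, MSB=1: 2 - 4 = -2

-2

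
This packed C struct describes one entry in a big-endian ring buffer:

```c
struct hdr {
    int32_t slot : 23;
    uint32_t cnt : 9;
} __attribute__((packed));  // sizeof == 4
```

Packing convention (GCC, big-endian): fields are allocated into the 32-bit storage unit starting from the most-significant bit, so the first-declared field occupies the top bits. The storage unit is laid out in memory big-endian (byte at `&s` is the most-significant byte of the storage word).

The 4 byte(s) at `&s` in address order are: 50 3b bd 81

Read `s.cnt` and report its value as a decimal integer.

[0]=0x50 [1]=0x3b [2]=0xbd [3]=0x81 (big-endian) → word 0x503bbd81
slot:23 @ bit 9 → (0x503bbd81>>9)&0x7fffff = 0x281dde
cnt:9 @ bit 0 → (0x503bbd81>>0)&0x1ff = 0x181  ←

385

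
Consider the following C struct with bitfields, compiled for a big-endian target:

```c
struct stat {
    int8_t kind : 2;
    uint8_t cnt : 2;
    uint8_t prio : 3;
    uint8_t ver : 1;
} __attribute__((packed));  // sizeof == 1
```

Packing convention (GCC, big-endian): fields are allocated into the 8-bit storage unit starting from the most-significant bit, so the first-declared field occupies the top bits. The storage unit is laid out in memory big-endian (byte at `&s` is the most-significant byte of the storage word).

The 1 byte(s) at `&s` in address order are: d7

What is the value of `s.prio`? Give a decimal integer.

[0]=0xd7 (big-endian) → word 0xd7
kind:2 @ bit 6 → (0xd7>>6)&0x3 = 0x3
cnt:2 @ bit 4 → (0xd7>>4)&0x3 = 0x1
prio:3 @ bit 1 → (0xd7>>1)&0x7 = 0x3  ←
ver:1 @ bit 0 → (0xd7>>0)&0x1 = 0x1

3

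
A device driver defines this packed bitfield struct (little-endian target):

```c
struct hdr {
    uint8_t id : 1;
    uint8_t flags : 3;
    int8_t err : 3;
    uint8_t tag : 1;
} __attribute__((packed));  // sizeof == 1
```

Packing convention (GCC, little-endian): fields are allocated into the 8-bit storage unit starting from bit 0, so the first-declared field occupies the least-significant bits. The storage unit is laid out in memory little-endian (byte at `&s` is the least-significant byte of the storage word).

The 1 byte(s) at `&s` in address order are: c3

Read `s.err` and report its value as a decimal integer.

[0]=0xc3 (little-endian) → word 0xc3
id:1 @ bit 0 → (0xc3>>0)&0x1 = 0x1
flags:3 @ bit 1 → (0xc3>>1)&0x7 = 0x1
err:3 @ bit 4 → (0xc3>>4)&0x7 = 0x4  ←
tag:1 @ bit 7 → (0xc3>>7)&0x1 = 0x1
err signed 3b, MSB=1: 4 - 8 = -4

-4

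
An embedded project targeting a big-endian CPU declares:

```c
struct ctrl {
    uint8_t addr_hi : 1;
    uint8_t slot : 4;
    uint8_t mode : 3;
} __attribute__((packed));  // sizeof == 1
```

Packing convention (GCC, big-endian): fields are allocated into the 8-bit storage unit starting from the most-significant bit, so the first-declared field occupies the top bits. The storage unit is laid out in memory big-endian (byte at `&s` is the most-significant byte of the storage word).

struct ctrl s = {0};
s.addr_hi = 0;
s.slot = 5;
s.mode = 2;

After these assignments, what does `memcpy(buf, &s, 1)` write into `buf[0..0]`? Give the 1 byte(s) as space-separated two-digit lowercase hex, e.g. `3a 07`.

2a

addr_hi:1 = 0 → 0x0 << 7 → word 0x00
slot:4 = 5 → 0x5 << 3 → word 0x28
mode:3 = 2 → 0x2 << 0 → word 0x2a
word = 0x2a → big-endian bytes:
  [0]=0x2a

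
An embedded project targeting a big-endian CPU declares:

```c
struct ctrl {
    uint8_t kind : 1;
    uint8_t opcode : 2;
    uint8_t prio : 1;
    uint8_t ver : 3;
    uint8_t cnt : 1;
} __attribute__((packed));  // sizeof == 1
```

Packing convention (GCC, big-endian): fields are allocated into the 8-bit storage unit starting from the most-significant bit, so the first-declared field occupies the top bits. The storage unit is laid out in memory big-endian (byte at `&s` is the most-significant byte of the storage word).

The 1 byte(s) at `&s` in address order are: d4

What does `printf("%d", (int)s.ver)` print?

[0]=0xd4 (big-endian) → word 0xd4
kind [7+:1] = (word>>7) & 0x1 = 1
opcode [5+:2] = (word>>5) & 0x3 = 2
prio [4+:1] = (word>>4) & 0x1 = 1
ver [1+:3] = (word>>1) & 0x7 = 2  ←
cnt [0+:1] = (word>>0) & 0x1 = 0

2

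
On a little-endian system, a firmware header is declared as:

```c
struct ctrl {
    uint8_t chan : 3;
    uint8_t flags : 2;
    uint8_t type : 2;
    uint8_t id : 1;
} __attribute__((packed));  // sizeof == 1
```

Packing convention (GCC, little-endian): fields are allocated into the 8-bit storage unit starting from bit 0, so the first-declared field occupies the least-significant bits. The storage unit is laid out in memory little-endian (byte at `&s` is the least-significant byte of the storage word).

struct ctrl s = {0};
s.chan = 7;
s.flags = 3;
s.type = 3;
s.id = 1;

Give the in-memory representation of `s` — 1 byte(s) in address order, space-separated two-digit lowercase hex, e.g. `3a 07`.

chan (3b) val=7 bits=0x7 at bit 0: 0x07
flags (2b) val=3 bits=0x3 at bit 3: 0x1f
type (2b) val=3 bits=0x3 at bit 5: 0x7f
id (1b) val=1 bits=0x1 at bit 7: 0xff
word = 0xff → little-endian bytes:
  [0]=0xff

ff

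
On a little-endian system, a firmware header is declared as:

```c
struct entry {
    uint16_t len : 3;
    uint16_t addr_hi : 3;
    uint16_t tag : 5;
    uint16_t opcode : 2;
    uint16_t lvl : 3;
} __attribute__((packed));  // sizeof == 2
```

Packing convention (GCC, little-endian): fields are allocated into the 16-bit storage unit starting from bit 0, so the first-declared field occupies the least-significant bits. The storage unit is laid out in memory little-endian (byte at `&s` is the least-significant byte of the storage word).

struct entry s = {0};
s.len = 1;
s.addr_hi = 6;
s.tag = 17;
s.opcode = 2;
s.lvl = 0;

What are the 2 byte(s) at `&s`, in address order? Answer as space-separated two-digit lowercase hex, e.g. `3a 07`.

71 14

len:3 = 1 → 0x1 << 0 → word 0x0001
addr_hi:3 = 6 → 0x6 << 3 → word 0x0031
tag:5 = 17 → 0x11 << 6 → word 0x0471
opcode:2 = 2 → 0x2 << 11 → word 0x1471
lvl:3 = 0 → 0x0 << 13 → word 0x1471
word = 0x1471 → little-endian bytes:
  [0]=0x71  [1]=0x14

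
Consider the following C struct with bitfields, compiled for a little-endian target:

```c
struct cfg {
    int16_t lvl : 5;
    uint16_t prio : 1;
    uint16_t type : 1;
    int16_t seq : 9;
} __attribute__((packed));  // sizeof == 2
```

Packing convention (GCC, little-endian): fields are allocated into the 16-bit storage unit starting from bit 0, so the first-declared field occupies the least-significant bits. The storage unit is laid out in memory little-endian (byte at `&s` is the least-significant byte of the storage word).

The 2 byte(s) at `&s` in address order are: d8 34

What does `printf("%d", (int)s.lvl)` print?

-8

[0]=0xd8 [1]=0x34 (little-endian) → word 0x34d8
lvl:5 @ bit 0 → (0x34d8>>0)&0x1f = 0x18  ←
prio:1 @ bit 5 → (0x34d8>>5)&0x1 = 0x0
type:1 @ bit 6 → (0x34d8>>6)&0x1 = 0x1
seq:9 @ bit 7 → (0x34d8>>7)&0x1ff = 0x69
lvl signed 5b, MSB=1: 24 - 32 = -8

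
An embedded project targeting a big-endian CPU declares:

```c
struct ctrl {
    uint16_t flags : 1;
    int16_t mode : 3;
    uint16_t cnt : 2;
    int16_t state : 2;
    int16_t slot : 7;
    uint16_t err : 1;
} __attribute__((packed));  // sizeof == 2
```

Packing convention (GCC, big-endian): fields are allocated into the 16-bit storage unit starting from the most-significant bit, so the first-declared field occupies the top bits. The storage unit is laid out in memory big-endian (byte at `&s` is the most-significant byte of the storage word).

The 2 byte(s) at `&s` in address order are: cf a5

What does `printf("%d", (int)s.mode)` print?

-4

[0]=0xcf [1]=0xa5 (big-endian) → word 0xcfa5
flags [15+:1] = (word>>15) & 0x1 = 1
mode [12+:3] = (word>>12) & 0x7 = 4  ←
cnt [10+:2] = (word>>10) & 0x3 = 3
state [8+:2] = (word>>8) & 0x3 = 3
slot [1+:7] = (word>>1) & 0x7f = 82
err [0+:1] = (word>>0) & 0x1 = 1
mode signed 3b, MSB=1: 4 - 8 = -4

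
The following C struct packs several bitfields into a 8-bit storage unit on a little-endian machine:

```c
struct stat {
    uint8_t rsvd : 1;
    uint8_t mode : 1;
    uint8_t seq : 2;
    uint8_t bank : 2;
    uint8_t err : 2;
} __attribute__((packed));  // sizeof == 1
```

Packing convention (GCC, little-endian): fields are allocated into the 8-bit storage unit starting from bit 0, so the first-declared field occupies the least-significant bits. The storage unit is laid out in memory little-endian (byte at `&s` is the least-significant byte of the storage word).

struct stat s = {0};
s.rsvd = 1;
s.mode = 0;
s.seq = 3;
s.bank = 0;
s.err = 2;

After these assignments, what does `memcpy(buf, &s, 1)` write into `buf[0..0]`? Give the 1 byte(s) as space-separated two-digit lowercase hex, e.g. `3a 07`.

[0+:1] rsvd=1 & 0x1 = 0x1; word=0x01
[1+:1] mode=0 & 0x1 = 0x0; word=0x01
[2+:2] seq=3 & 0x3 = 0x3; word=0x0d
[4+:2] bank=0 & 0x3 = 0x0; word=0x0d
[6+:2] err=2 & 0x3 = 0x2; word=0x8d
word = 0x8d → little-endian bytes:
  [0]=0x8d

8d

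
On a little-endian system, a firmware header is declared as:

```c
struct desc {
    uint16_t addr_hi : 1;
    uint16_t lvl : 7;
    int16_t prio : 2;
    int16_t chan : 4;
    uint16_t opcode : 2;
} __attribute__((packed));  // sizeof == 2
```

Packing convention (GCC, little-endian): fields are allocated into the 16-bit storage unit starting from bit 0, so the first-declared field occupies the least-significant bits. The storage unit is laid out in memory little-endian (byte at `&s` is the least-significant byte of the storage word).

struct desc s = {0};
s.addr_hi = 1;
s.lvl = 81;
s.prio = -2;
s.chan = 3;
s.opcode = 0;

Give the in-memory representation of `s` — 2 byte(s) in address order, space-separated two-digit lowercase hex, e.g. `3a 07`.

a3 0e

addr_hi:1 = 1 → 0x1 << 0 → word 0x0001
lvl:7 = 81 → 0x51 << 1 → word 0x00a3
prio:2 = -2 → 0x2 << 8 → word 0x02a3
chan:4 = 3 → 0x3 << 10 → word 0x0ea3
opcode:2 = 0 → 0x0 << 14 → word 0x0ea3
word = 0x0ea3 → little-endian bytes:
  [0]=0xa3  [1]=0x0e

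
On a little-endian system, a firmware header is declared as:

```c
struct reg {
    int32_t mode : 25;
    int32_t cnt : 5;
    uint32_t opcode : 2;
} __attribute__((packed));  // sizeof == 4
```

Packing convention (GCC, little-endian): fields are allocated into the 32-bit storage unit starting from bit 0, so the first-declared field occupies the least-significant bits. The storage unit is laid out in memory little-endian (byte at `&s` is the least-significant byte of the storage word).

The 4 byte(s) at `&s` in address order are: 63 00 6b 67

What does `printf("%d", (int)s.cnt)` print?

-13

[0]=0x63 [1]=0x00 [2]=0x6b [3]=0x67 (little-endian) → word 0x676b0063
mode:25 @ bit 0 → (0x676b0063>>0)&0x1ffffff = 0x16b0063
cnt:5 @ bit 25 → (0x676b0063>>25)&0x1f = 0x13  ←
opcode:2 @ bit 30 → (0x676b0063>>30)&0x3 = 0x1
cnt signed 5b, MSB=1: 19 - 32 = -13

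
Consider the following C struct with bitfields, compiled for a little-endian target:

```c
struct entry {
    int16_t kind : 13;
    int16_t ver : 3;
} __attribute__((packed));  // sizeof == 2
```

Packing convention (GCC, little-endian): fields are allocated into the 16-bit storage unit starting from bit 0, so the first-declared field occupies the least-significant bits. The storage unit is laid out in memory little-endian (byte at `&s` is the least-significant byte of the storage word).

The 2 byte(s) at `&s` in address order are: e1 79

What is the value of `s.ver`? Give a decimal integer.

3

[0]=0xe1 [1]=0x79 (little-endian) → word 0x79e1
kind [0+:13] = (word>>0) & 0x1fff = 6625
ver [13+:3] = (word>>13) & 0x7 = 3  ←
ver signed 3b, MSB=0: value = 3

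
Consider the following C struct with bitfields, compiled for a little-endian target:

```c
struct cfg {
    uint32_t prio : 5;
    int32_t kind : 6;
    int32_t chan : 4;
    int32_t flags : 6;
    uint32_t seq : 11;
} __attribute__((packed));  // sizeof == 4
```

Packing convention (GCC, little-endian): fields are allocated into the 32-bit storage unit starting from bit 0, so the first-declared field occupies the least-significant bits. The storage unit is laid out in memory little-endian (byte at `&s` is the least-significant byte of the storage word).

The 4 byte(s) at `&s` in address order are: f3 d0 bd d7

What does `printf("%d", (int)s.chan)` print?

[0]=0xf3 [1]=0xd0 [2]=0xbd [3]=0xd7 (little-endian) → word 0xd7bdd0f3
prio [0+:5] = (word>>0) & 0x1f = 19
kind [5+:6] = (word>>5) & 0x3f = 7
chan [11+:4] = (word>>11) & 0xf = 10  ←
flags [15+:6] = (word>>15) & 0x3f = 59
seq [21+:11] = (word>>21) & 0x7ff = 1725
chan signed 4b, MSB=1: 10 - 16 = -6

-6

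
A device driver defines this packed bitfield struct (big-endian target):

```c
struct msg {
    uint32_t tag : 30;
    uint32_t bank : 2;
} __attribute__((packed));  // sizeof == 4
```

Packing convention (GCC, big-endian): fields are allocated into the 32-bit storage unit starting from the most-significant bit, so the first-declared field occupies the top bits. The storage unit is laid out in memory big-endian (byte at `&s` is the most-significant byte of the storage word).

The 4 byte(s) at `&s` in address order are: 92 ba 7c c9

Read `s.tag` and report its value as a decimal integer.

615423794

[0]=0x92 [1]=0xba [2]=0x7c [3]=0xc9 (big-endian) → word 0x92ba7cc9
tag [2+:30] = (word>>2) & 0x3fffffff = 615423794  ←
bank [0+:2] = (word>>0) & 0x3 = 1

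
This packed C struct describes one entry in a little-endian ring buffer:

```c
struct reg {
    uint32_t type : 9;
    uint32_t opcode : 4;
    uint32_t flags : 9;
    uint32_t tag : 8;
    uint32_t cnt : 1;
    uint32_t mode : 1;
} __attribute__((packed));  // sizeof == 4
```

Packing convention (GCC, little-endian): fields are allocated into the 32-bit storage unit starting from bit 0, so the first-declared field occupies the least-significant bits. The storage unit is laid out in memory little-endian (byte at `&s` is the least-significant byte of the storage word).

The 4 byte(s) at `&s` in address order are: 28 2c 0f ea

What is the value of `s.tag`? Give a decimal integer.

168

[0]=0x28 [1]=0x2c [2]=0x0f [3]=0xea (little-endian) → word 0xea0f2c28
type:9 @ bit 0 → (0xea0f2c28>>0)&0x1ff = 0x28
opcode:4 @ bit 9 → (0xea0f2c28>>9)&0xf = 0x6
flags:9 @ bit 13 → (0xea0f2c28>>13)&0x1ff = 0x79
tag:8 @ bit 22 → (0xea0f2c28>>22)&0xff = 0xa8  ←
cnt:1 @ bit 30 → (0xea0f2c28>>30)&0x1 = 0x1
mode:1 @ bit 31 → (0xea0f2c28>>31)&0x1 = 0x1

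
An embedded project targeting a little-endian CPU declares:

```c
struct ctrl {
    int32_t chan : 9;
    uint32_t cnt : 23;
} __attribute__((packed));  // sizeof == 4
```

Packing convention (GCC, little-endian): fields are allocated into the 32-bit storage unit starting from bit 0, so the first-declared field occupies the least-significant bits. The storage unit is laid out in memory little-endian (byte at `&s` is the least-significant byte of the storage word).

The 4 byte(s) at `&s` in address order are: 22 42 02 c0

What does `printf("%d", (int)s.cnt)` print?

6291745

[0]=0x22 [1]=0x42 [2]=0x02 [3]=0xc0 (little-endian) → word 0xc0024222
chan:9 @ bit 0 → (0xc0024222>>0)&0x1ff = 0x22
cnt:23 @ bit 9 → (0xc0024222>>9)&0x7fffff = 0x600121  ←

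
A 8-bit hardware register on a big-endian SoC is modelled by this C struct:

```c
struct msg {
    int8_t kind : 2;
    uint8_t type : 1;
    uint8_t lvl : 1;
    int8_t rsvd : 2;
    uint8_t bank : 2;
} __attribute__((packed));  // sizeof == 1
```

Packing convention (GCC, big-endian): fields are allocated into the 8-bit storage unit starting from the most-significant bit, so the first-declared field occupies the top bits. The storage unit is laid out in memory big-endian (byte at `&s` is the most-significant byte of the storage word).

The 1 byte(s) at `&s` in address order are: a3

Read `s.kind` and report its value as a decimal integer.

[0]=0xa3 (big-endian) → word 0xa3
kind [6+:2] = (word>>6) & 0x3 = 2  ←
type [5+:1] = (word>>5) & 0x1 = 1
lvl [4+:1] = (word>>4) & 0x1 = 0
rsvd [2+:2] = (word>>2) & 0x3 = 0
bank [0+:2] = (word>>0) & 0x3 = 3
kind signed 2b, MSB=1: 2 - 4 = -2

-2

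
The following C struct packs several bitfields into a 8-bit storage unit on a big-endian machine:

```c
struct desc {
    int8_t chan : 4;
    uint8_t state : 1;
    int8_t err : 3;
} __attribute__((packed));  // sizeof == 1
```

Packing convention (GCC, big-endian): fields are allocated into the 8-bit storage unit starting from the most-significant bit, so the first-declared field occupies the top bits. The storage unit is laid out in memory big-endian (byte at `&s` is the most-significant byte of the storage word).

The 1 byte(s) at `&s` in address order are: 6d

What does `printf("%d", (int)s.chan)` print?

[0]=0x6d (big-endian) → word 0x6d
chan [4+:4] = (word>>4) & 0xf = 6  ←
state [3+:1] = (word>>3) & 0x1 = 1
err [0+:3] = (word>>0) & 0x7 = 5
chan signed 4b, MSB=0: value = 6

6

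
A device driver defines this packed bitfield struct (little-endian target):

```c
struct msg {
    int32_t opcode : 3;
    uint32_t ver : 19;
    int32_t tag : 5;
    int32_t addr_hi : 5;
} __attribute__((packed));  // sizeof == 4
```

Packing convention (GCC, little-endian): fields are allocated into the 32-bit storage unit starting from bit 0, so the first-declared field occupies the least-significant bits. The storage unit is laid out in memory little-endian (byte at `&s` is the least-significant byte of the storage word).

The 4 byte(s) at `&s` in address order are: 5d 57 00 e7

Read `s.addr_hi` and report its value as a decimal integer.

-4

[0]=0x5d [1]=0x57 [2]=0x00 [3]=0xe7 (little-endian) → word 0xe700575d
opcode:3 @ bit 0 → (0xe700575d>>0)&0x7 = 0x5
ver:19 @ bit 3 → (0xe700575d>>3)&0x7ffff = 0xaeb
tag:5 @ bit 22 → (0xe700575d>>22)&0x1f = 0x1c
addr_hi:5 @ bit 27 → (0xe700575d>>27)&0x1f = 0x1c  ←
addr_hi signed 5b, MSB=1: 28 - 32 = -4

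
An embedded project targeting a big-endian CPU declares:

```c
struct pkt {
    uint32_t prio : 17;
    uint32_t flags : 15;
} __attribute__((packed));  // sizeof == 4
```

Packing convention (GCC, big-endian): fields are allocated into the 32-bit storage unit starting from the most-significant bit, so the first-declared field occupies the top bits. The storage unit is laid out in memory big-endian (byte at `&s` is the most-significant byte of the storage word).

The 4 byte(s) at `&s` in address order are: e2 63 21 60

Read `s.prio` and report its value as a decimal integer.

[0]=0xe2 [1]=0x63 [2]=0x21 [3]=0x60 (big-endian) → word 0xe2632160
prio [15+:17] = (word>>15) & 0x1ffff = 115910  ←
flags [0+:15] = (word>>0) & 0x7fff = 8544

115910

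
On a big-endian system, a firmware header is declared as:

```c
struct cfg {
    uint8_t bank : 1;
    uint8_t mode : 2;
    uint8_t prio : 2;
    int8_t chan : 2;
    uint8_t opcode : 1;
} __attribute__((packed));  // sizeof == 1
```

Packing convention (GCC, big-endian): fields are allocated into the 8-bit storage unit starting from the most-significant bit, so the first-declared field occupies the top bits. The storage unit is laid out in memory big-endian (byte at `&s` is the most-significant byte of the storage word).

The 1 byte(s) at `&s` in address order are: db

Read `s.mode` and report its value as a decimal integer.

[0]=0xdb (big-endian) → word 0xdb
bank:1 @ bit 7 → (0xdb>>7)&0x1 = 0x1
mode:2 @ bit 5 → (0xdb>>5)&0x3 = 0x2  ←
prio:2 @ bit 3 → (0xdb>>3)&0x3 = 0x3
chan:2 @ bit 1 → (0xdb>>1)&0x3 = 0x1
opcode:1 @ bit 0 → (0xdb>>0)&0x1 = 0x1

2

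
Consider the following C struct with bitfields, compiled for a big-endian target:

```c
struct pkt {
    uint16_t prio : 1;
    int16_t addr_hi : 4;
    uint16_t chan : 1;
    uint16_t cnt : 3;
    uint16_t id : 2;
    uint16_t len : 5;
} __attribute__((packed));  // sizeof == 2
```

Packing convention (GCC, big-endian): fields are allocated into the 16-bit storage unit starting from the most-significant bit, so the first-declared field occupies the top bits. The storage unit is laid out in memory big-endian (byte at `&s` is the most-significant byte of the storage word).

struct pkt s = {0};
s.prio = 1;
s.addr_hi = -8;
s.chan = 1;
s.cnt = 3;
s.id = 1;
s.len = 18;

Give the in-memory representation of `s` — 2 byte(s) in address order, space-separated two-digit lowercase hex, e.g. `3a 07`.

c5 b2

prio:1 = 1 → 0x1 << 15 → word 0x8000
addr_hi:4 = -8 → 0x8 << 11 → word 0xc000
chan:1 = 1 → 0x1 << 10 → word 0xc400
cnt:3 = 3 → 0x3 << 7 → word 0xc580
id:2 = 1 → 0x1 << 5 → word 0xc5a0
len:5 = 18 → 0x12 << 0 → word 0xc5b2
word = 0xc5b2 → big-endian bytes:
  [0]=0xc5  [1]=0xb2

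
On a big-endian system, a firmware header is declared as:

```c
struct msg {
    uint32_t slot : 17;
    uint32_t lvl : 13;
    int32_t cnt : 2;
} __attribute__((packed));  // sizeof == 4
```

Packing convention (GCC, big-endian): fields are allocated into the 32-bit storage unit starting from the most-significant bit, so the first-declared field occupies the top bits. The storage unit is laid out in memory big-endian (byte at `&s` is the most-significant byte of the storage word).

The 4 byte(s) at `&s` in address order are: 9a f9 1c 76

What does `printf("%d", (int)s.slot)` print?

79346

[0]=0x9a [1]=0xf9 [2]=0x1c [3]=0x76 (big-endian) → word 0x9af91c76
slot [15+:17] = (word>>15) & 0x1ffff = 79346  ←
lvl [2+:13] = (word>>2) & 0x1fff = 1821
cnt [0+:2] = (word>>0) & 0x3 = 2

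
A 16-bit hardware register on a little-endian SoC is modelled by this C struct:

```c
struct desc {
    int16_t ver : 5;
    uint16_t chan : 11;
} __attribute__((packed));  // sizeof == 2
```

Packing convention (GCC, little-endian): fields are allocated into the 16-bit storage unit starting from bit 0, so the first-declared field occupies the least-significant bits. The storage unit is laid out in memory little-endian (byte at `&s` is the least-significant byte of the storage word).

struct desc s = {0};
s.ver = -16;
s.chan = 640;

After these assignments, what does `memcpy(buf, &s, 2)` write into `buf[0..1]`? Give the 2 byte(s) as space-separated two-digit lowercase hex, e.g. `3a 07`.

ver:5 = -16 → 0x10 << 0 → word 0x0010
chan:11 = 640 → 0x280 << 5 → word 0x5010
word = 0x5010 → little-endian bytes:
  [0]=0x10  [1]=0x50

10 50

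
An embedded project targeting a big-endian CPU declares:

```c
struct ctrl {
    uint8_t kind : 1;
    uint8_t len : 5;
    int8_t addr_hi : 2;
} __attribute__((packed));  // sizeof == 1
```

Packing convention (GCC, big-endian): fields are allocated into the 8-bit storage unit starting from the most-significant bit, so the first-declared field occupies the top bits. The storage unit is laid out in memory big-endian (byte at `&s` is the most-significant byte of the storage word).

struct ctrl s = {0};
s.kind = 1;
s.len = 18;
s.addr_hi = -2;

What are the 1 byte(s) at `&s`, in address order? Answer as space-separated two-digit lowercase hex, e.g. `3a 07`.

ca

kind (1b) val=1 bits=0x1 at bit 7: 0x80
len (5b) val=18 bits=0x12 at bit 2: 0xc8
addr_hi (2b) val=-2 bits=0x2 at bit 0: 0xca
word = 0xca → big-endian bytes:
  [0]=0xca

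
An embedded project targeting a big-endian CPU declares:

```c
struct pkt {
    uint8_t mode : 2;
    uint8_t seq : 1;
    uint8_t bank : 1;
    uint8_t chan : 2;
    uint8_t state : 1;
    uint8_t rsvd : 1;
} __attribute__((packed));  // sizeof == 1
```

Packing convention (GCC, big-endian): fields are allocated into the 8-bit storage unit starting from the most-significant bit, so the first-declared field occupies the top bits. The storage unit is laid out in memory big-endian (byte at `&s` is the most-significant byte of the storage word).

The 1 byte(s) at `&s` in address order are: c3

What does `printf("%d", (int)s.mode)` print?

[0]=0xc3 (big-endian) → word 0xc3
mode:2 @ bit 6 → (0xc3>>6)&0x3 = 0x3  ←
seq:1 @ bit 5 → (0xc3>>5)&0x1 = 0x0
bank:1 @ bit 4 → (0xc3>>4)&0x1 = 0x0
chan:2 @ bit 2 → (0xc3>>2)&0x3 = 0x0
state:1 @ bit 1 → (0xc3>>1)&0x1 = 0x1
rsvd:1 @ bit 0 → (0xc3>>0)&0x1 = 0x1

3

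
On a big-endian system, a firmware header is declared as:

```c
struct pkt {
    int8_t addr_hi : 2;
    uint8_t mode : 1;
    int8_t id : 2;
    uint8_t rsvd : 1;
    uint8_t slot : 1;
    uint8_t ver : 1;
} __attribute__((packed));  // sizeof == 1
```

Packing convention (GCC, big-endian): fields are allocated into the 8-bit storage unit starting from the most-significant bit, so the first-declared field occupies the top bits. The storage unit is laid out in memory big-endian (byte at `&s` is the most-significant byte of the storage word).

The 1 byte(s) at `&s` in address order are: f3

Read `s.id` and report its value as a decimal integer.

[0]=0xf3 (big-endian) → word 0xf3
addr_hi:2 @ bit 6 → (0xf3>>6)&0x3 = 0x3
mode:1 @ bit 5 → (0xf3>>5)&0x1 = 0x1
id:2 @ bit 3 → (0xf3>>3)&0x3 = 0x2  ←
rsvd:1 @ bit 2 → (0xf3>>2)&0x1 = 0x0
slot:1 @ bit 1 → (0xf3>>1)&0x1 = 0x1
ver:1 @ bit 0 → (0xf3>>0)&0x1 = 0x1
id signed 2b, MSB=1: 2 - 4 = -2

-2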